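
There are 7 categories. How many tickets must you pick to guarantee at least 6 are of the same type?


Pigeonhole: to guarantee k in one of n categories, need (k-1)×n + 1.
k = 6, n = 7
Minimum = (6-1) × 7 + 1 = 5 × 7 + 1

36


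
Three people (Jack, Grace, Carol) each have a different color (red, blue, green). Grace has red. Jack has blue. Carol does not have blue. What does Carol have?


From clues:
  Jack → blue
  Grace → red
By elimination, Carol gets the remaining.

green


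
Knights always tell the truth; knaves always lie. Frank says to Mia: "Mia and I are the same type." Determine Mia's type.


Frank says: "Mia and I are the same type."
Case 1: Frank is a Knight (truth-teller)
  Statement is true → they ARE the same → Mia is also a Knight
Case 2: Frank is a Knave (liar)
  Statement is false → they are NOT the same → Mia is a Knight
In both cases, Mia is a Knight.

Knight


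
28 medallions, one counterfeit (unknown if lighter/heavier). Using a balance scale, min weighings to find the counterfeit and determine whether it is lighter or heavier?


Let n = 28. 56 possibilities (n medallions × lighter/heavier); each weighing has 3 outcomes.
Bound for k weighings: say the first weighing puts j medallions on each pan. If it tips, the 2j weighed medallions remain suspects (each with a known direction) and k-1 weighings give 3^(k-1) outcomes; 3^(k-1) is odd, so 2j ≤ 3^(k-1) - 1. If it balances, the n - 2j unweighed medallions remain with direction unknown: 2(n - 2j) ≤ 3^(k-1) - 1 by the same parity argument. Adding, n ≤ (3^(k-1) - 1) + (3^(k-1) - 1)/2 = (3^k - 3)/2, and the classical three-group strategy achieves this (3 medallions in 2 weighings, 12 in 3, 39 in 4, 120 in 5).
So we need the smallest k with (3^k - 3)/2 ≥ 28.
k = 3: (3^3 - 3)/2 = 12 < 28 ✗
k = 4: (3^4 - 3)/2 = 39 ≥ 28 ✓

4


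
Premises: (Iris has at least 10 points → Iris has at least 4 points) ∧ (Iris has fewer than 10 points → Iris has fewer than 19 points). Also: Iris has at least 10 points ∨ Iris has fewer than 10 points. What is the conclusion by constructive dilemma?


Constructive dilemma: (P → Q) ∧ (R → S), P ∨ R ⊢ Q ∨ S
Premise 1: Iris has at least 10 points → Iris has at least 4 points
Premise 2: Iris has fewer than 10 points → Iris has fewer than 19 points
Premise 3: Iris has at least 10 points ∨ Iris has fewer than 10 points
Case 1: Assuming Iris has at least 10 points, then by Premise 1, Iris has at least 4 points.
Case 2: Assuming Iris has fewer than 10 points, then by Premise 2, Iris has fewer than 19 points.
Since one of Iris has at least 10 points or Iris has fewer than 10 points must hold, we get Iris has at least 4 points or Iris has fewer than 19 points.

Iris has at least 4 points or Iris has fewer than 19 points.


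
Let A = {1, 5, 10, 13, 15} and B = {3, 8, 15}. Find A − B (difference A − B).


A = {1, 5, 10, 13, 15}
B = {3, 8, 15}
Operation: difference A − B
In A but not B: 1, 5, 10, 13

{1, 5, 10, 13}


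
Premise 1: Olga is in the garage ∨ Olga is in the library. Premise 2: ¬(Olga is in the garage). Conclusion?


Disjunctive syllogism: P ∨ Q, ¬P ⊢ Q
Disjunction: Olga is in the garage ∨ Olga is in the library
We know it is not the case that Olga is in the garage.
By disjunctive syllogism, the other disjunct must be true.

Olga is in the library


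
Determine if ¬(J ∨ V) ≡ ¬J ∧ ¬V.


Expression 1: ¬(J ∨ V)
Expression 2: ¬J ∧ ¬V
Truth table (J V | Expr1 Expr2):
  T T |   F     F
  T F |   F     F
  F T |   F     F
  F F |   T     T
All 4 rows agree, so the expressions are logically equivalent.

Yes


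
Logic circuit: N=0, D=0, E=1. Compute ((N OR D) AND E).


N OR D = 0|0 = 0
0 AND 1 = 0

0


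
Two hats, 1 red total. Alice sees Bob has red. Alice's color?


Total red = 1, Bob = red
Red accounted for: 1
Remaining for Alice: 0
Alice's hat is blue.

blue


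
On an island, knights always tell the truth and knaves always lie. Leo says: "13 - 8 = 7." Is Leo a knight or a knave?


Statement: "13 - 8 = 7."
Actual: 13 - 8 = 5
Claimed: 7
Statement is FALSE → Leo lies → Knave

Knave


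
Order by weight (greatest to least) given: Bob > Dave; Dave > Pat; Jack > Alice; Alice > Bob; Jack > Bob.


Constraints: Bob > Dave; Dave > Pat; Jack > Alice; Alice > Bob; Jack > Bob
Method: at each step, the next-highest is the one remaining person who never appears on the smaller side of a constraint between remaining people.
  Step 1: remaining {Dave, Jack, Alice, Bob, Pat}; on the smaller side: {Dave, Alice, Bob, Pat} → Jack is next (Jack > Alice; Jack > Bob).
  Step 2: remaining {Dave, Alice, Bob, Pat}; on the smaller side: {Dave, Bob, Pat} → Alice is next (Alice > Bob).
  Step 3: remaining {Dave, Bob, Pat}; on the smaller side: {Dave, Pat} → Bob is next (Bob > Dave).
  Step 4: remaining {Dave, Pat}; on the smaller side: {Pat} → Dave is next (Dave > Pat).
  Step 5: only Pat remains → lowest.
Final ranking (highest to lowest):

Jack > Alice > Bob > Dave > Pat


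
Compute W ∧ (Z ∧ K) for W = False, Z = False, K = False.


W = False, Z = False, K = False
Step 1: Z ∧ K = False AND False = False
Step 2: W ∧ False = False AND False = False
AND is true only when ALL operands are true.

False


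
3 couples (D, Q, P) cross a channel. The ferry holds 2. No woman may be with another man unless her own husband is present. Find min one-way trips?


Label couples D, Q, P (H = husband, W = wife).
Counting alone: 6 people, the ferry carries 2 and someone must bring it back, so each round trip nets at most +1 on the far side until the last crossing → at least 9 trips. The jealousy constraint makes 9 impossible; the shortest valid schedule has 11:
1. WD+WQ →  (far: WD,WQ; near: HD,HQ,HP,WP)
2. WD ←       (far: WQ; near: HD,HQ,HP,WD,WP)
3. WD+WP →  (far: WD,WQ,WP; near: HD,HQ,HP)
4. WD ←       (far: WQ,WP; near: HD,HQ,HP,WD)
5. HQ+HP →  (far: HQ,WQ,HP,WP; near: HD,WD)
6. HQ+WQ ←  (far: HP,WP; near: HD,WD,HQ,WQ)
7. HD+HQ →  (far: HD,HQ,HP,WP; near: WD,WQ)
8. WP ←       (far: HD,HQ,HP; near: WD,WQ,WP)
9. WD+WQ →  (far: HD,WD,HQ,WQ,HP; near: WP)
10. HP ←      (far: HD,WD,HQ,WQ; near: HP,WP)
11. HP+WP → (far: all six; near: empty)
In every state each wife is either with her husband or with no other man.
Minimum trips = 11

11


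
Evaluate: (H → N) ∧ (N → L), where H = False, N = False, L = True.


H = False, N = False, L = True
Step 1: H → N is false only when H=True and N=False. Result: True
Step 2: N → L is false only when N=True and L=False. Result: True
Step 3: True ∧ True = True

True


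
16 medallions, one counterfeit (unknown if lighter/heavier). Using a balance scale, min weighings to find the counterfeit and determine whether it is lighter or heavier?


Let n = 16. 32 possibilities (n medallions × lighter/heavier); each weighing has 3 outcomes.
Bound for k weighings: say the first weighing puts j medallions on each pan. If it tips, the 2j weighed medallions remain suspects (each with a known direction) and k-1 weighings give 3^(k-1) outcomes; 3^(k-1) is odd, so 2j ≤ 3^(k-1) - 1. If it balances, the n - 2j unweighed medallions remain with direction unknown: 2(n - 2j) ≤ 3^(k-1) - 1 by the same parity argument. Adding, n ≤ (3^(k-1) - 1) + (3^(k-1) - 1)/2 = (3^k - 3)/2, and the classical three-group strategy achieves this (3 medallions in 2 weighings, 12 in 3, 39 in 4, 120 in 5).
So we need the smallest k with (3^k - 3)/2 ≥ 16.
k = 3: (3^3 - 3)/2 = 12 < 16 ✗
k = 4: (3^4 - 3)/2 = 39 ≥ 16 ✓

4


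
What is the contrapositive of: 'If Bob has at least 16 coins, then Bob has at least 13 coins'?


Original: If Bob has at least 16 coins, then Bob has at least 13 coins
Contrapositive: If ¬Q, then ¬P
Negate Q: not (Bob has at least 13 coins)
Negate P: not (Bob has at least 16 coins)

If not (Bob has at least 13 coins), then not (Bob has at least 16 coins).


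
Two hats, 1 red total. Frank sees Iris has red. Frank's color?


Total red = 1, Iris = red
Red accounted for: 1
Remaining for Frank: 0
Frank's hat is blue.

blue


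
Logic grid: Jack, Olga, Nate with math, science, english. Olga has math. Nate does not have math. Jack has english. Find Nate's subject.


From clues:
  Olga → math
  Jack → english
By elimination, Nate gets the remaining.

science


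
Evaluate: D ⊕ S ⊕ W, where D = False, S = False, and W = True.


D = False, S = False, W = True
Step 1: D ⊕ S = False XOR False = False
Step 2: False ⊕ W = False XOR True = True
XOR is true when an odd number of operands are true.

True


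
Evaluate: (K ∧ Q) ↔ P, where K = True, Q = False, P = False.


K = True, Q = False, P = False
Step 1: K ∧ Q = True AND False = False
Step 2: (False) ↔ P: true when both sides have same truth value.
Result: False ↔ False = True

True


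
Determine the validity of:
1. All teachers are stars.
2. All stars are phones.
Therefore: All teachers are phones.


Premise 1: All teachers are stars.
Premise 2: All stars are phones.
Conclusion: All teachers are phones.
Barbara syllogism (AAA-1): All A are B, All B are C → All A are C.
Middle term (stars) distributed in premise 2.

Valid


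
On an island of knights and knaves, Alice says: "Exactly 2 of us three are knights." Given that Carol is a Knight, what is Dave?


Alice claims exactly 2 knights among Alice, Carol, Dave.
Given: Carol is a Knight.

Case 1: Alice is a Knight (tells truth)
  Then exactly 2 of the three are knights.
  Counting Alice, Carol: 2 knight(s) so far. Need 0 more → Dave = Knave.
Case 2: Alice is a Knave (lies)
  Then the count is NOT 2.
  If Dave = Knight, count = 2 = 2 → claim would be true, contradicts lie.
  If Dave = Knave, count = 1 ≠ 2 → lie confirmed ✓

Dave is a Knave.

Knave


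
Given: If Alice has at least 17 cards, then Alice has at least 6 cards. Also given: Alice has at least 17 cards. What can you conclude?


Modus ponens: P → Q, P ⊢ Q
P: Alice has at least 17 cards
Q: Alice has at least 6 cards
We have P → Q and P is true.
By modus ponens, Q must be true.

Alice has at least 6 cards


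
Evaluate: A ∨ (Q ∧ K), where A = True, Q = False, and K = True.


A = True, Q = False, K = True
Step 1: Q ∧ K = False AND True = False
Step 2: A ∨ False = True OR False = True
AND evaluated first (higher precedence); then OR applied.

True


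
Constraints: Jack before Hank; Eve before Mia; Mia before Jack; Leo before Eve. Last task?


Constraints: Jack before Hank; Eve before Mia; Mia before Jack; Leo before Eve
The last task can have nothing scheduled after it, so it must never appear on the left of a 'before'.
Tasks appearing before some other task: Jack, Eve, Mia, Leo.
The only task not in that list is Hank → it is last.

Hank


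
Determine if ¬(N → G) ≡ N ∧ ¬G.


Expression 1: ¬(N → G)
Expression 2: N ∧ ¬G
Truth table (N G | Expr1 Expr2):
  T T |   F     F
  T F |   T     T
  F T |   F     F
  F F |   F     F
All 4 rows agree, so the expressions are logically equivalent.

Yes


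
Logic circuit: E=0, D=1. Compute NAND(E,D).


E AND D = 0
NOT(0) = 1

1


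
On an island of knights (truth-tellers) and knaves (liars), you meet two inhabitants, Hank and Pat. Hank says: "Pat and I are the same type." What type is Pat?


Hank says: "Pat and I are the same type."
Case 1: Hank is a Knight (truth-teller)
  Statement is true → they ARE the same → Pat is also a Knight
Case 2: Hank is a Knave (liar)
  Statement is false → they are NOT the same → Pat is a Knight
In both cases, Pat is a Knight.

Knight


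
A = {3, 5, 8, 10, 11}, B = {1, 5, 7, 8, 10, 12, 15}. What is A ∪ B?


A = {3, 5, 8, 10, 11}
B = {1, 5, 7, 8, 10, 12, 15}
Operation: union
All elements combined: 1, 3, 5, 7, 8, 10, 11, 12, 15

{1, 3, 5, 7, 8, 10, 11, 12, 15}


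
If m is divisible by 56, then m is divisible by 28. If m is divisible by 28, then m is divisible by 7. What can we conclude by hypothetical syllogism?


Hypothetical syllogism: P → Q, Q → R ⊢ P → R
Premise 1: m is divisible by 56 → m is divisible by 28
Premise 2: m is divisible by 28 → m is divisible by 7
Chain the implications: the middle term (m is divisible by 28) links the two.
Conclusion: If m is divisible by 56, then m is divisible by 7.

If m is divisible by 56, then m is divisible by 7.


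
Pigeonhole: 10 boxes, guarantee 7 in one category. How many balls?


Pigeonhole: to guarantee k in one of n categories, need (k-1)×n + 1.
k = 7, n = 10
Minimum = (7-1) × 10 + 1 = 6 × 10 + 1

61


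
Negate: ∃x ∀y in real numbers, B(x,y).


Original: ∃x ∀y B(x,y)
Rule: ¬∀→∃, ¬∃→∀, negate predicate.
Negation: ∀x ∃y ¬B(x,y)

∀x ∃y ¬B(x,y)


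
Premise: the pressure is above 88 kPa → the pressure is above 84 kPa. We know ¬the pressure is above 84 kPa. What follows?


Modus tollens: P → Q, ¬Q ⊢ ¬P
P: the pressure is above 88 kPa
Q: the pressure is above 84 kPa
We have P → Q and Q is false.
By modus tollens, P must be false.

It is not the case that the pressure is above 88 kPa


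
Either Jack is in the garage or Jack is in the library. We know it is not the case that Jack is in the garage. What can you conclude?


Disjunctive syllogism: P ∨ Q, ¬P ⊢ Q
Disjunction: Jack is in the garage ∨ Jack is in the library
We know it is not the case that Jack is in the garage.
By disjunctive syllogism, the other disjunct must be true.

Jack is in the library


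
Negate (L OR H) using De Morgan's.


De Morgan's law: ¬(P ∨ Q) ≡ ¬P ∧ ¬Q
¬(L ∨ H) = ¬L ∧ ¬H

¬L ∧ ¬H


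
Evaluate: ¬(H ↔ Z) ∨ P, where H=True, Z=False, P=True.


H = True, Z = False, P = True
Expression: ¬(H ↔ Z) ∨ P
Step 1: H ↔ Z = (True iff False) = False
Step 2: ¬(H ↔ Z) = NOT False = True
Step 3: (True) ∨ P = True OR True = True

True


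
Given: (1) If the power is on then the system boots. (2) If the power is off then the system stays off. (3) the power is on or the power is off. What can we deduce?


Constructive dilemma: (P → Q) ∧ (R → S), P ∨ R ⊢ Q ∨ S
Premise 1: the power is on → the system boots
Premise 2: the power is off → the system stays off
Premise 3: the power is on ∨ the power is off
Case 1: Assuming the power is on, then by Premise 1, the system boots.
Case 2: Assuming the power is off, then by Premise 2, the system stays off.
Since one of the power is on or the power is off must hold, we get the system boots or the system stays off.

The system boots or the system stays off.


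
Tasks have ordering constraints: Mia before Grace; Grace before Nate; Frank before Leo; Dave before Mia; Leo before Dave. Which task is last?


Constraints: Mia before Grace; Grace before Nate; Frank before Leo; Dave before Mia; Leo before Dave
The last task can have nothing scheduled after it, so it must never appear on the left of a 'before'.
Tasks appearing before some other task: Mia, Grace, Frank, Dave, Leo.
The only task not in that list is Nate → it is last.

Nate


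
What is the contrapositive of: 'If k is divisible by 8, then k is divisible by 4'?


Original: If k is divisible by 8, then k is divisible by 4
Contrapositive: If ¬Q, then ¬P
Negate Q: not (k is divisible by 4)
Negate P: not (k is divisible by 8)

If not (k is divisible by 4), then not (k is divisible by 8).


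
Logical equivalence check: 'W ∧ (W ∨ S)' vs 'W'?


Expression 1: W ∧ (W ∨ S)
Expression 2: W
Truth table (W S | Expr1 Expr2):
  T T |   T     T
  T F |   T     T
  F T |   F     F
  F F |   F     F
All 4 rows agree, so the expressions are logically equivalent.

Yes


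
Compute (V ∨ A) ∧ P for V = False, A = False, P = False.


V = False, A = False, P = False
Step 1: V ∨ A = False OR False = False
Step 2: False ∧ P = False AND False = False
OR is true when at least one operand is true; AND requires both.

False


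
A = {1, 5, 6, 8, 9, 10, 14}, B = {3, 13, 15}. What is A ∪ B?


A = {1, 5, 6, 8, 9, 10, 14}
B = {3, 13, 15}
Operation: union
All elements combined: 1, 3, 5, 6, 8, 9, 10, 13, 14, 15

{1, 3, 5, 6, 8, 9, 10, 13, 14, 15}


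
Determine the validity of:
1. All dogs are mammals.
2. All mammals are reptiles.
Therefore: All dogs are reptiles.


Premise 1: All dogs are mammals.
Premise 2: All mammals are reptiles.
Conclusion: All dogs are reptiles.
Barbara syllogism (AAA-1): All A are B, All B are C → All A are C.
Middle term (mammals) distributed in premise 2.

Valid


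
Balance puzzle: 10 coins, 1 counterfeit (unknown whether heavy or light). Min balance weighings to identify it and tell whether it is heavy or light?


Let n = 10. 20 possibilities (n coins × lighter/heavier); each weighing has 3 outcomes.
Bound for k weighings: say the first weighing puts j coins on each pan. If it tips, the 2j weighed coins remain suspects (each with a known direction) and k-1 weighings give 3^(k-1) outcomes; 3^(k-1) is odd, so 2j ≤ 3^(k-1) - 1. If it balances, the n - 2j unweighed coins remain with direction unknown: 2(n - 2j) ≤ 3^(k-1) - 1 by the same parity argument. Adding, n ≤ (3^(k-1) - 1) + (3^(k-1) - 1)/2 = (3^k - 3)/2, and the classical three-group strategy achieves this (3 coins in 2 weighings, 12 in 3, 39 in 4, 120 in 5).
So we need the smallest k with (3^k - 3)/2 ≥ 10.
k = 2: (3^2 - 3)/2 = 3 < 10 ✗
k = 3: (3^3 - 3)/2 = 12 ≥ 10 ✓

3


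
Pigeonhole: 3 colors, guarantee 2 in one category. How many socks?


Pigeonhole: to guarantee k in one of n categories, need (k-1)×n + 1.
k = 2, n = 3
Minimum = (2-1) × 3 + 1 = 1 × 3 + 1

4


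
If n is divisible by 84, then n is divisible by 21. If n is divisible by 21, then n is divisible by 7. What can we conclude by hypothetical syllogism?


Hypothetical syllogism: P → Q, Q → R ⊢ P → R
Premise 1: n is divisible by 84 → n is divisible by 21
Premise 2: n is divisible by 21 → n is divisible by 7
Chain the implications: the middle term (n is divisible by 21) links the two.
Conclusion: If n is divisible by 84, then n is divisible by 7.

If n is divisible by 84, then n is divisible by 7.


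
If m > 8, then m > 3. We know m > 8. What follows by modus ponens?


Modus ponens: P → Q, P ⊢ Q
P: m > 8
Q: m > 3
We have P → Q and P is true.
By modus ponens, Q must be true.

m > 3


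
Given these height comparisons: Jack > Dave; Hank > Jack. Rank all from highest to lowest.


Constraints: Jack > Dave; Hank > Jack
Method: at each step, the next-highest is the one remaining person who never appears on the smaller side of a constraint between remaining people.
  Step 1: remaining {Hank, Jack, Dave}; on the smaller side: {Jack, Dave} → Hank is next (Hank > Jack).
  Step 2: remaining {Jack, Dave}; on the smaller side: {Dave} → Jack is next (Jack > Dave).
  Step 3: only Dave remains → lowest.
Final ranking (highest to lowest):

Hank > Jack > Dave


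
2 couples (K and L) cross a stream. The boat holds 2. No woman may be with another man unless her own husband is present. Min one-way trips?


Label couples K and L.
1. WK+WL → (far: WK,WL; near: HK,HL)
2. WK ←   (far: WL; near: HK,HL,WK)
3. HK+HL → (far: HK,HL,WL; near: WK)
4. HK ←   (far: HL,WL; near: HK,WK)  — HK returns, since WK is alone on near bank
5. HK+WK → (far: all four; near: empty)
Every state respects the constraint.
Minimum trips = 5

5


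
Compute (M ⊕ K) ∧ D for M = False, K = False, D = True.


M = False, K = False, D = True
Step 1: M ⊕ K = False XOR False = False
Step 2: False ∧ D = False AND True = False
XOR true when exactly one of M,K is true; then AND with D.

False


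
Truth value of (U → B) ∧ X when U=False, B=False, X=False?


U = False, B = False, X = False
Expression: (U → B) ∧ X
Step 1: U → B = False → False (false only if U=True, B=False) = True
Step 2: (True) ∧ X = True AND False = False

False


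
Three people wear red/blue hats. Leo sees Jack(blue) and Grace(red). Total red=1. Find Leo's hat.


Total red = 1, seen red = 1
Own red = 1 - 1 = 0
Leo's hat is blue.

blue


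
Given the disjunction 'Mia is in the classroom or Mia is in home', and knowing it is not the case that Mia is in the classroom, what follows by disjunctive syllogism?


Disjunctive syllogism: P ∨ Q, ¬P ⊢ Q
Disjunction: Mia is in the classroom ∨ Mia is in home
We know it is not the case that Mia is in the classroom.
By disjunctive syllogism, the other disjunct must be true.

Mia is in home


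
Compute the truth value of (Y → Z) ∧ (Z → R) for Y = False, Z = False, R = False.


Y = False, Z = False, R = False
Step 1: Y → Z is false only when Y=True and Z=False. Result: True
Step 2: Z → R is false only when Z=True and R=False. Result: True
Step 3: True ∧ True = True

True


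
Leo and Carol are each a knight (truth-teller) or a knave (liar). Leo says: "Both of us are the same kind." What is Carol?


Leo says: "Both of us are the same kind."
Case 1: Leo is a Knight (truth-teller)
  Statement is true → they ARE the same → Carol is also a Knight
Case 2: Leo is a Knave (liar)
  Statement is false → they are NOT the same → Carol is a Knight
In both cases, Carol is a Knight.

Knight


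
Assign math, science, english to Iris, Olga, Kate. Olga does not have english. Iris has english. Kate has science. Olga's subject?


From clues:
  Kate → science
  Iris → english
By elimination, Olga gets the remaining.

math


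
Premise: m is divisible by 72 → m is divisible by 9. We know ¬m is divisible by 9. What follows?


Modus tollens: P → Q, ¬Q ⊢ ¬P
P: m is divisible by 72
Q: m is divisible by 9
We have P → Q and Q is false.
By modus tollens, P must be false.

It is not the case that m is divisible by 72


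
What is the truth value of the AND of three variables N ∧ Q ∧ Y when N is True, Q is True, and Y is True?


N = True, Q = True, Y = True
Step 1: N ∧ Q = True AND True = True
Step 2: (True) ∧ Y = (True) AND True = True
AND is true only when ALL operands are true.

True


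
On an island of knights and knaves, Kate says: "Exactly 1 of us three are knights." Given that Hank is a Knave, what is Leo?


Kate claims exactly 1 knights among Kate, Hank, Leo.
Given: Hank is a Knave.

Case 1: Kate is a Knight (tells truth)
  Then exactly 1 of the three are knights.
  Counting Kate, Hank: 1 knight(s) so far. Need 0 more → Leo = Knave.
Case 2: Kate is a Knave (lies)
  Then the count is NOT 1.
  If Leo = Knight, count = 1 = 1 → claim would be true, contradicts lie.
  If Leo = Knave, count = 0 ≠ 1 → lie confirmed ✓

Leo is a Knave.

Knave


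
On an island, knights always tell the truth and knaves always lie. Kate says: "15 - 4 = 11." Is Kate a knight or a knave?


Statement: "15 - 4 = 11."
Actual: 15 - 4 = 11
Claimed: 11
Statement is TRUE → Kate tells the truth → Knight

Knight


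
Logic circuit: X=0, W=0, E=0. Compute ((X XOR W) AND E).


X XOR W = 0^0 = 0
0 AND 0 = 0

0


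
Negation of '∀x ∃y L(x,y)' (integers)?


Original: ∀x ∃y L(x,y)
Rule: ¬∀→∃, ¬∃→∀, negate predicate.
Negation: ∃x ∀y ¬L(x,y)

∃x ∀y ¬L(x,y)


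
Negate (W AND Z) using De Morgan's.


De Morgan's law: ¬(P ∧ Q) ≡ ¬P ∨ ¬Q
¬(W ∧ Z) = ¬W ∨ ¬Z

¬W ∨ ¬Z


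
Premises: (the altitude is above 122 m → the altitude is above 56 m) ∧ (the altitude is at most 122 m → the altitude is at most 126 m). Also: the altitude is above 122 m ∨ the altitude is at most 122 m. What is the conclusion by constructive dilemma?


Constructive dilemma: (P → Q) ∧ (R → S), P ∨ R ⊢ Q ∨ S
Premise 1: the altitude is above 122 m → the altitude is above 56 m
Premise 2: the altitude is at most 122 m → the altitude is at most 126 m
Premise 3: the altitude is above 122 m ∨ the altitude is at most 122 m
Case 1: Assuming the altitude is above 122 m, then by Premise 1, the altitude is above 56 m.
Case 2: Assuming the altitude is at most 122 m, then by Premise 2, the altitude is at most 126 m.
Since one of the altitude is above 122 m or the altitude is at most 122 m must hold, we get the altitude is above 56 m or the altitude is at most 126 m.

The altitude is above 56 m or the altitude is at most 126 m.


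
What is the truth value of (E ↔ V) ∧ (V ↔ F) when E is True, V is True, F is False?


E = True, V = True, F = False
Step 1: E ↔ V is true when E and V have the same value. Result: True
Step 2: V ↔ F is true when V and F have the same value. Result: False
Step 3: True ∧ False = False

False


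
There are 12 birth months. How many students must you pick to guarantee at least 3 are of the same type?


Pigeonhole: to guarantee k in one of n categories, need (k-1)×n + 1.
k = 3, n = 12
Minimum = (3-1) × 12 + 1 = 2 × 12 + 1

25


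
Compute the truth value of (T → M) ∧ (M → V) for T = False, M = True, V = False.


T = False, M = True, V = False
Step 1: T → M is false only when T=True and M=False. Result: True
Step 2: M → V is false only when M=True and V=False. Result: False
Step 3: True ∧ False = False

False


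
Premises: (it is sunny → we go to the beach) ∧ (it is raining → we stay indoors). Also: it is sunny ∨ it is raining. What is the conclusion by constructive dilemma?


Constructive dilemma: (P → Q) ∧ (R → S), P ∨ R ⊢ Q ∨ S
Premise 1: it is sunny → we go to the beach
Premise 2: it is raining → we stay indoors
Premise 3: it is sunny ∨ it is raining
Case 1: Assuming it is sunny, then by Premise 1, we go to the beach.
Case 2: Assuming it is raining, then by Premise 2, we stay indoors.
Since one of it is sunny or it is raining must hold, we get we go to the beach or we stay indoors.

We go to the beach or we stay indoors.


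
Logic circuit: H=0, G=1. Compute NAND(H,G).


H AND G = 0
NOT(0) = 1

1


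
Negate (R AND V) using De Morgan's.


De Morgan's law: ¬(P ∧ Q) ≡ ¬P ∨ ¬Q
¬(R ∧ V) = ¬R ∨ ¬V

¬R ∨ ¬V


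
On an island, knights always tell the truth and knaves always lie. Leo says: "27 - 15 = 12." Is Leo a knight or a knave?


Statement: "27 - 15 = 12."
Actual: 27 - 15 = 12
Claimed: 12
Statement is TRUE → Leo tells the truth → Knight

Knight


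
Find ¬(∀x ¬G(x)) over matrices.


Original: ∀x ¬G(x)
Rule: ¬∀→∃, ¬∃→∀, negate predicate.
Negation: ∃x G(x)

∃x G(x)


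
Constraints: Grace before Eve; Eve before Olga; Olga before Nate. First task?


Constraints: Grace before Eve; Eve before Olga; Olga before Nate
The first task can have nothing scheduled before it, so it must never appear on the right of a 'before'.
Tasks appearing after some 'before': Eve, Olga, Nate.
The only task not in that list is Grace → it is first.

Grace


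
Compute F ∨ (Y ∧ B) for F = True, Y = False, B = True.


F = True, Y = False, B = True
Step 1: Y ∧ B = False AND True = False
Step 2: F ∨ False = True OR False = True
AND evaluated first (higher precedence); then OR applied.

True


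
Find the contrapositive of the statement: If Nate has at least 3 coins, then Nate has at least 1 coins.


Original: If Nate has at least 3 coins, then Nate has at least 1 coins
Contrapositive: If ¬Q, then ¬P
Negate Q: not (Nate has at least 1 coins)
Negate P: not (Nate has at least 3 coins)

If not (Nate has at least 1 coins), then not (Nate has at least 3 coins).


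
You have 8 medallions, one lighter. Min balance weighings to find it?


Each weighing has 3 outcomes (left heavy / balance / right heavy), so k weighings distinguish at most 3^k cases; splitting into three near-equal groups achieves this.
Need 3^k ≥ 8: 3^1 = 3 < 8 ≤ 3^2 = 9
k = ⌈log₃(8)⌉ = 2

2


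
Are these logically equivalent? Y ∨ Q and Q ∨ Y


Expression 1: Y ∨ Q
Expression 2: Q ∨ Y
Truth table (Y Q | Expr1 Expr2):
  T T |   T     T
  T F |   T     T
  F T |   T     T
  F F |   F     F
All 4 rows agree, so the expressions are logically equivalent.

Yes


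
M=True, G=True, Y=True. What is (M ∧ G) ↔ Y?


M = True, G = True, Y = True
Expression: (M ∧ G) ↔ Y
Step 1: M ∧ G = True AND True = True
Step 2: (True) ↔ Y = (True iff True) = True

True


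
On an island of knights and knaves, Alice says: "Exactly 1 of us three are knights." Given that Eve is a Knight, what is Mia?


Alice claims exactly 1 knights among Alice, Eve, Mia.
Given: Eve is a Knight.

Case 1: Alice is a Knight (tells truth)
  Then exactly 1 of the three are knights.
  Counting Alice, Eve: 2 knight(s) so far. Need -1 more → impossible.
Case 2: Alice is a Knave (lies)
  Then the count is NOT 1.
  If Mia = Knave, count = 1 = 1 → claim would be true, contradicts lie.
  If Mia = Knight, count = 2 ≠ 1 → lie confirmed ✓

Mia is a Knight.

Knight


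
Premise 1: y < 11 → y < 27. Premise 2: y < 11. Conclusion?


Modus ponens: P → Q, P ⊢ Q
P: y < 11
Q: y < 27
We have P → Q and P is true.
By modus ponens, Q must be true.

y < 27


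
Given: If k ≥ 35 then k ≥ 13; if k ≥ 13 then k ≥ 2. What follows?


Hypothetical syllogism: P → Q, Q → R ⊢ P → R
Premise 1: k ≥ 35 → k ≥ 13
Premise 2: k ≥ 13 → k ≥ 2
Chain the implications: the middle term (k ≥ 13) links the two.
Conclusion: If k ≥ 35, then k ≥ 2.

If k ≥ 35, then k ≥ 2.


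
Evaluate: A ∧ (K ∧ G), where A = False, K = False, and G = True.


A = False, K = False, G = True
Step 1: K ∧ G = False AND True = False
Step 2: A ∧ False = False AND False = False
AND is true only when ALL operands are true.

False


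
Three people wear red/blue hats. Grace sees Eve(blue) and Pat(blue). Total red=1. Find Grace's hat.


Total red = 1, seen red = 0
Own red = 1 - 0 = 1
Grace's hat is red.

red


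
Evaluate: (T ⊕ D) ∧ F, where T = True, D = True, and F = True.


T = True, D = True, F = True
Step 1: T ⊕ D = True XOR True = False
Step 2: False ∧ F = False AND True = False
XOR true when exactly one of T,D is true; then AND with F.

False


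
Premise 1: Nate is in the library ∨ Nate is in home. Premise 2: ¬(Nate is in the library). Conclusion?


Disjunctive syllogism: P ∨ Q, ¬P ⊢ Q
Disjunction: Nate is in the library ∨ Nate is in home
We know it is not the case that Nate is in the library.
By disjunctive syllogism, the other disjunct must be true.

Nate is in home


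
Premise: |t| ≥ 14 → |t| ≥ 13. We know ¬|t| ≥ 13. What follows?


Modus tollens: P → Q, ¬Q ⊢ ¬P
P: |t| ≥ 14
Q: |t| ≥ 13
We have P → Q and Q is false.
By modus tollens, P must be false.

It is not the case that |t| ≥ 14


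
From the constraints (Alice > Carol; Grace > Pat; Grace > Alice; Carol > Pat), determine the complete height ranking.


Constraints: Alice > Carol; Grace > Pat; Grace > Alice; Carol > Pat
Method: at each step, the next-highest is the one remaining person who never appears on the smaller side of a constraint between remaining people.
  Step 1: remaining {Alice, Grace, Carol, Pat}; on the smaller side: {Alice, Carol, Pat} → Grace is next (Grace > Pat; Grace > Alice).
  Step 2: remaining {Alice, Carol, Pat}; on the smaller side: {Carol, Pat} → Alice is next (Alice > Carol).
  Step 3: remaining {Carol, Pat}; on the smaller side: {Pat} → Carol is next (Carol > Pat).
  Step 4: only Pat remains → lowest.
Final ranking (highest to lowest):

Grace > Alice > Carol > Pat


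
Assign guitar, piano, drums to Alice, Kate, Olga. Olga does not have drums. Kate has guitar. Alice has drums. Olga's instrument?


From clues:
  Kate → guitar
  Alice → drums
By elimination, Olga gets the remaining.

piano


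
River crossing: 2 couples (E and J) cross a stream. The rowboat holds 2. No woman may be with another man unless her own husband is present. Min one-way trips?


Label couples E and J.
1. WE+WJ → (far: WE,WJ; near: HE,HJ)
2. WE ←   (far: WJ; near: HE,HJ,WE)
3. HE+HJ → (far: HE,HJ,WJ; near: WE)
4. HE ←   (far: HJ,WJ; near: HE,WE)  — HE returns, since WE is alone on near bank
5. HE+WE → (far: all four; near: empty)
Every state respects the constraint.
Minimum trips = 5

5


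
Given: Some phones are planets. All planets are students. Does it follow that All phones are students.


Premise 1: Some phones are planets.
Premise 2: All planets are students.
Conclusion: All phones are students.
Fallacy: illicit minor. The minor term (phones) is distributed in the conclusion ('All phones ...') but undistributed in its premise ('Some phones are planets' doesn't cover all phones).
Only 'Some phones are students' follows, not 'All'.

Invalid


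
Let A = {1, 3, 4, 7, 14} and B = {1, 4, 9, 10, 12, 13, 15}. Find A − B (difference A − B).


A = {1, 3, 4, 7, 14}
B = {1, 4, 9, 10, 12, 13, 15}
Operation: difference A − B
In A but not B: 3, 7, 14

{3, 7, 14}


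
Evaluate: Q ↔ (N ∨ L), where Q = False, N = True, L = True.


Q = False, N = True, L = True
Step 1: N ∨ L = True OR True = True
Step 2: Q ↔ (True): true when both sides have same truth value.
Result: False ↔ True = False

False


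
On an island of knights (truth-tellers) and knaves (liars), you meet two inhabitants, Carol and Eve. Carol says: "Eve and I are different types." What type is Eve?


Carol says: "Eve and I are different types."
Case 1: Carol is a Knight (truth-teller)
  Statement is true → they ARE different → Eve is a Knave
Case 2: Carol is a Knave (liar)
  Statement is false → they are NOT different → Eve is a Knave
In both cases, Eve is a Knave.

Knave


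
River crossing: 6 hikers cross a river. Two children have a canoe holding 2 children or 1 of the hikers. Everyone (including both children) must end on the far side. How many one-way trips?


Per crossing of one of the hikers: children→, one←, one of the hikers→, one← = 4 trips
6 × 4 = 24, + 1 final children→ = 25
Minimum trips = 25

25


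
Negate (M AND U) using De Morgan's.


De Morgan's law: ¬(P ∧ Q) ≡ ¬P ∨ ¬Q
¬(M ∧ U) = ¬M ∨ ¬U

¬M ∨ ¬U


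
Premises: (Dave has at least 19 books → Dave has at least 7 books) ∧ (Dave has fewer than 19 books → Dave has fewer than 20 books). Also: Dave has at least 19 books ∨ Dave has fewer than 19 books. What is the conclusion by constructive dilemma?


Constructive dilemma: (P → Q) ∧ (R → S), P ∨ R ⊢ Q ∨ S
Premise 1: Dave has at least 19 books → Dave has at least 7 books
Premise 2: Dave has fewer than 19 books → Dave has fewer than 20 books
Premise 3: Dave has at least 19 books ∨ Dave has fewer than 19 books
Case 1: Assuming Dave has at least 19 books, then by Premise 1, Dave has at least 7 books.
Case 2: Assuming Dave has fewer than 19 books, then by Premise 2, Dave has fewer than 20 books.
Since one of Dave has at least 19 books or Dave has fewer than 19 books must hold, we get Dave has at least 7 books or Dave has fewer than 20 books.

Dave has at least 7 books or Dave has fewer than 20 books.


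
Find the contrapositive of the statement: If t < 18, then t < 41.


Original: If t < 18, then t < 41
Contrapositive: If ¬Q, then ¬P
Negate Q: not (t < 41)
Negate P: not (t < 18)

If not (t < 41), then not (t < 18).


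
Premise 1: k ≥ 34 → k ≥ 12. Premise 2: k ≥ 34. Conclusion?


Modus ponens: P → Q, P ⊢ Q
P: k ≥ 34
Q: k ≥ 12
We have P → Q and P is true.
By modus ponens, Q must be true.

k ≥ 12


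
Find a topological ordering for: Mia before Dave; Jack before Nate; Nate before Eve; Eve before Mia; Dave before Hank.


Constraints: Mia before Dave; Jack before Nate; Nate before Eve; Eve before Mia; Dave before Hank
Method: repeatedly schedule the remaining task that has no remaining task required before it.
  Step 1: remaining {Hank, Dave, Nate, Mia, Jack, Eve}; every task except Jack still has a predecessor pending → schedule Jack.
  Step 2: remaining {Hank, Dave, Nate, Mia, Eve}; every task except Nate still has a predecessor pending → schedule Nate.
  Step 3: remaining {Hank, Dave, Mia, Eve}; every task except Eve still has a predecessor pending → schedule Eve.
  Step 4: remaining {Hank, Dave, Mia}; every task except Mia still has a predecessor pending → schedule Mia.
  Step 5: remaining {Hank, Dave}; every task except Dave still has a predecessor pending → schedule Dave.
  Step 6: only Hank remains → schedule Hank.
Resulting order:

Jack → Nate → Eve → Mia → Dave → Hank


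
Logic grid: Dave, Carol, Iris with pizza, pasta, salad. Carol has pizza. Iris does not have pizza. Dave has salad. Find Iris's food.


From clues:
  Carol → pizza
  Dave → salad
By elimination, Iris gets the remaining.

pasta


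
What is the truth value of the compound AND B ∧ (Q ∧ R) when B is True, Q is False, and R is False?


B = True, Q = False, R = False
Step 1: Q ∧ R = False AND False = False
Step 2: B ∧ False = True AND False = False
AND is true only when ALL operands are true.

False


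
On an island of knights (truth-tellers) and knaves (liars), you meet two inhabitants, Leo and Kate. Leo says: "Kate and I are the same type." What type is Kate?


Leo says: "Kate and I are the same type."
Case 1: Leo is a Knight (truth-teller)
  Statement is true → they ARE the same → Kate is also a Knight
Case 2: Leo is a Knave (liar)
  Statement is false → they are NOT the same → Kate is a Knight
In both cases, Kate is a Knight.

Knight


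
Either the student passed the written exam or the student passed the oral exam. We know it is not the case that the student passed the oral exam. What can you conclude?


Disjunctive syllogism: P ∨ Q, ¬P ⊢ Q
Disjunction: the student passed the written exam ∨ the student passed the oral exam
We know it is not the case that the student passed the oral exam.
By disjunctive syllogism, the other disjunct must be true.

The student passed the written exam


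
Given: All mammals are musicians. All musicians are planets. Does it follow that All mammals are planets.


Premise 1: All mammals are musicians.
Premise 2: All musicians are planets.
Conclusion: All mammals are planets.
Barbara syllogism (AAA-1): All A are B, All B are C → All A are C.
Middle term (musicians) distributed in premise 2.

Valid


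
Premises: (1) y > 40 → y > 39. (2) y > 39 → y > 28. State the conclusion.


Hypothetical syllogism: P → Q, Q → R ⊢ P → R
Premise 1: y > 40 → y > 39
Premise 2: y > 39 → y > 28
Chain the implications: the middle term (y > 39) links the two.
Conclusion: If y > 40, then y > 28.

If y > 40, then y > 28.


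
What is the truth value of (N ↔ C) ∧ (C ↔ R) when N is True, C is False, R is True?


N = True, C = False, R = True
Step 1: N ↔ C is true when N and C have the same value. Result: False
Step 2: C ↔ R is true when C and R have the same value. Result: False
Step 3: False ∧ False = False

False


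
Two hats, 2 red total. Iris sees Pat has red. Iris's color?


Total red = 2, Pat = red
Red accounted for: 1
Remaining for Iris: 1
Iris's hat is red.

red


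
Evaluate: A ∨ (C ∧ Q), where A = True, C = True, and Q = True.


A = True, C = True, Q = True
Step 1: C ∧ Q = True AND True = True
Step 2: A ∨ True = True OR True = True
AND evaluated first (higher precedence); then OR applied.

True


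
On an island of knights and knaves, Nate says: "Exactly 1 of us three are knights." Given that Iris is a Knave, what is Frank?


Nate claims exactly 1 knights among Nate, Iris, Frank.
Given: Iris is a Knave.

Case 1: Nate is a Knight (tells truth)
  Then exactly 1 of the three are knights.
  Counting Nate, Iris: 1 knight(s) so far. Need 0 more → Frank = Knave.
Case 2: Nate is a Knave (lies)
  Then the count is NOT 1.
  If Frank = Knight, count = 1 = 1 → claim would be true, contradicts lie.
  If Frank = Knave, count = 0 ≠ 1 → lie confirmed ✓

Frank is a Knave.

Knave


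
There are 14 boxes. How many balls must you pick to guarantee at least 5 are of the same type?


Pigeonhole: to guarantee k in one of n categories, need (k-1)×n + 1.
k = 5, n = 14
Minimum = (5-1) × 14 + 1 = 4 × 14 + 1

57
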